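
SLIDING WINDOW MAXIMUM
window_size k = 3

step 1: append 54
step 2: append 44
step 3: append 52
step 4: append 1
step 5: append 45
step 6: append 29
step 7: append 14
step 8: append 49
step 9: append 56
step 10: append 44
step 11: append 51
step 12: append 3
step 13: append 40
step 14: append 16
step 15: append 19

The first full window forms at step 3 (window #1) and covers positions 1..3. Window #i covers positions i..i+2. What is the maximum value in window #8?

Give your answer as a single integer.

step 1: append 54 -> window=[54] (not full yet)
step 2: append 44 -> window=[54, 44] (not full yet)
step 3: append 52 -> window=[54, 44, 52] -> max=54
step 4: append 1 -> window=[44, 52, 1] -> max=52
step 5: append 45 -> window=[52, 1, 45] -> max=52
step 6: append 29 -> window=[1, 45, 29] -> max=45
step 7: append 14 -> window=[45, 29, 14] -> max=45
step 8: append 49 -> window=[29, 14, 49] -> max=49
step 9: append 56 -> window=[14, 49, 56] -> max=56
step 10: append 44 -> window=[49, 56, 44] -> max=56
Window #8 max = 56

Answer: 56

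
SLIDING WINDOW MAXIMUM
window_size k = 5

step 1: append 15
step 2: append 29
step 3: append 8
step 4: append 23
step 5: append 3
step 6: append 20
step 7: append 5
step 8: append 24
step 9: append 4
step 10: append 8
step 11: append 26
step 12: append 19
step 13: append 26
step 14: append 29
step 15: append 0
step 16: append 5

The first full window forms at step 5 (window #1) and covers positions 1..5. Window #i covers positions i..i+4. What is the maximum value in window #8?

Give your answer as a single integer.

step 1: append 15 -> window=[15] (not full yet)
step 2: append 29 -> window=[15, 29] (not full yet)
step 3: append 8 -> window=[15, 29, 8] (not full yet)
step 4: append 23 -> window=[15, 29, 8, 23] (not full yet)
step 5: append 3 -> window=[15, 29, 8, 23, 3] -> max=29
step 6: append 20 -> window=[29, 8, 23, 3, 20] -> max=29
step 7: append 5 -> window=[8, 23, 3, 20, 5] -> max=23
step 8: append 24 -> window=[23, 3, 20, 5, 24] -> max=24
step 9: append 4 -> window=[3, 20, 5, 24, 4] -> max=24
step 10: append 8 -> window=[20, 5, 24, 4, 8] -> max=24
step 11: append 26 -> window=[5, 24, 4, 8, 26] -> max=26
step 12: append 19 -> window=[24, 4, 8, 26, 19] -> max=26
Window #8 max = 26

Answer: 26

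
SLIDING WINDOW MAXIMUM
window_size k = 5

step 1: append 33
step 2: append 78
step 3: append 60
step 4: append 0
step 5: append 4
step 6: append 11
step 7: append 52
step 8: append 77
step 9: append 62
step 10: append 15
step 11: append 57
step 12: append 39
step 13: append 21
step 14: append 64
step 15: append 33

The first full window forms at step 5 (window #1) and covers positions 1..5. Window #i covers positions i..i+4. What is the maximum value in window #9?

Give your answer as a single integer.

step 1: append 33 -> window=[33] (not full yet)
step 2: append 78 -> window=[33, 78] (not full yet)
step 3: append 60 -> window=[33, 78, 60] (not full yet)
step 4: append 0 -> window=[33, 78, 60, 0] (not full yet)
step 5: append 4 -> window=[33, 78, 60, 0, 4] -> max=78
step 6: append 11 -> window=[78, 60, 0, 4, 11] -> max=78
step 7: append 52 -> window=[60, 0, 4, 11, 52] -> max=60
step 8: append 77 -> window=[0, 4, 11, 52, 77] -> max=77
step 9: append 62 -> window=[4, 11, 52, 77, 62] -> max=77
step 10: append 15 -> window=[11, 52, 77, 62, 15] -> max=77
step 11: append 57 -> window=[52, 77, 62, 15, 57] -> max=77
step 12: append 39 -> window=[77, 62, 15, 57, 39] -> max=77
step 13: append 21 -> window=[62, 15, 57, 39, 21] -> max=62
Window #9 max = 62

Answer: 62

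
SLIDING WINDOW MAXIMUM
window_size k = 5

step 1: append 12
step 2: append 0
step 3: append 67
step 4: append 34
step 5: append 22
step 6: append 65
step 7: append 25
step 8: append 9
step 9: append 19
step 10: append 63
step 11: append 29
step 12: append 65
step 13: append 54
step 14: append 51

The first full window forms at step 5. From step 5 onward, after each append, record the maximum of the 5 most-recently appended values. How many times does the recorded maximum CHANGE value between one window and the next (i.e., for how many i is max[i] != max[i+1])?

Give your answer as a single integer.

Answer: 3

Derivation:
step 1: append 12 -> window=[12] (not full yet)
step 2: append 0 -> window=[12, 0] (not full yet)
step 3: append 67 -> window=[12, 0, 67] (not full yet)
step 4: append 34 -> window=[12, 0, 67, 34] (not full yet)
step 5: append 22 -> window=[12, 0, 67, 34, 22] -> max=67
step 6: append 65 -> window=[0, 67, 34, 22, 65] -> max=67
step 7: append 25 -> window=[67, 34, 22, 65, 25] -> max=67
step 8: append 9 -> window=[34, 22, 65, 25, 9] -> max=65
step 9: append 19 -> window=[22, 65, 25, 9, 19] -> max=65
step 10: append 63 -> window=[65, 25, 9, 19, 63] -> max=65
step 11: append 29 -> window=[25, 9, 19, 63, 29] -> max=63
step 12: append 65 -> window=[9, 19, 63, 29, 65] -> max=65
step 13: append 54 -> window=[19, 63, 29, 65, 54] -> max=65
step 14: append 51 -> window=[63, 29, 65, 54, 51] -> max=65
Recorded maximums: 67 67 67 65 65 65 63 65 65 65
Changes between consecutive maximums: 3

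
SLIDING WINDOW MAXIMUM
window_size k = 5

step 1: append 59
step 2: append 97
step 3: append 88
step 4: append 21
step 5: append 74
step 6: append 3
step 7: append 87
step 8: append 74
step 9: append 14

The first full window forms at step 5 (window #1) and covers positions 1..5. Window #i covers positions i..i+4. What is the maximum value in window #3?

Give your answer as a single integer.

Answer: 88

Derivation:
step 1: append 59 -> window=[59] (not full yet)
step 2: append 97 -> window=[59, 97] (not full yet)
step 3: append 88 -> window=[59, 97, 88] (not full yet)
step 4: append 21 -> window=[59, 97, 88, 21] (not full yet)
step 5: append 74 -> window=[59, 97, 88, 21, 74] -> max=97
step 6: append 3 -> window=[97, 88, 21, 74, 3] -> max=97
step 7: append 87 -> window=[88, 21, 74, 3, 87] -> max=88
Window #3 max = 88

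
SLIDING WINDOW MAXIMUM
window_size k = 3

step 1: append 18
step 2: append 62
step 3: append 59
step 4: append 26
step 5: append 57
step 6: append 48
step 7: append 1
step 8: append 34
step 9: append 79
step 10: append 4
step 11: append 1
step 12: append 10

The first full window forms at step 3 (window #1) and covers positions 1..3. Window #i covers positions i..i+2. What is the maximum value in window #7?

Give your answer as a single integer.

Answer: 79

Derivation:
step 1: append 18 -> window=[18] (not full yet)
step 2: append 62 -> window=[18, 62] (not full yet)
step 3: append 59 -> window=[18, 62, 59] -> max=62
step 4: append 26 -> window=[62, 59, 26] -> max=62
step 5: append 57 -> window=[59, 26, 57] -> max=59
step 6: append 48 -> window=[26, 57, 48] -> max=57
step 7: append 1 -> window=[57, 48, 1] -> max=57
step 8: append 34 -> window=[48, 1, 34] -> max=48
step 9: append 79 -> window=[1, 34, 79] -> max=79
Window #7 max = 79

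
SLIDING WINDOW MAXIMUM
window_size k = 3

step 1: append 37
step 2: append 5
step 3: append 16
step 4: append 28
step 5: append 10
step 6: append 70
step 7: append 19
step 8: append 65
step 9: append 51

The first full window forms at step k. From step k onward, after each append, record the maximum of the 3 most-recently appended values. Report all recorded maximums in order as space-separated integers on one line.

step 1: append 37 -> window=[37] (not full yet)
step 2: append 5 -> window=[37, 5] (not full yet)
step 3: append 16 -> window=[37, 5, 16] -> max=37
step 4: append 28 -> window=[5, 16, 28] -> max=28
step 5: append 10 -> window=[16, 28, 10] -> max=28
step 6: append 70 -> window=[28, 10, 70] -> max=70
step 7: append 19 -> window=[10, 70, 19] -> max=70
step 8: append 65 -> window=[70, 19, 65] -> max=70
step 9: append 51 -> window=[19, 65, 51] -> max=65

Answer: 37 28 28 70 70 70 65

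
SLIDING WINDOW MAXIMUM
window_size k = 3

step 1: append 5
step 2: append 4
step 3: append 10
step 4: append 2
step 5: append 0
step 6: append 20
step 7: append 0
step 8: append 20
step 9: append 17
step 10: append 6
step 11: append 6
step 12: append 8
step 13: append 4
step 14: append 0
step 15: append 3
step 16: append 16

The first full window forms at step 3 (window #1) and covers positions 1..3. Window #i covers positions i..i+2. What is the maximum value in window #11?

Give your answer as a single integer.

Answer: 8

Derivation:
step 1: append 5 -> window=[5] (not full yet)
step 2: append 4 -> window=[5, 4] (not full yet)
step 3: append 10 -> window=[5, 4, 10] -> max=10
step 4: append 2 -> window=[4, 10, 2] -> max=10
step 5: append 0 -> window=[10, 2, 0] -> max=10
step 6: append 20 -> window=[2, 0, 20] -> max=20
step 7: append 0 -> window=[0, 20, 0] -> max=20
step 8: append 20 -> window=[20, 0, 20] -> max=20
step 9: append 17 -> window=[0, 20, 17] -> max=20
step 10: append 6 -> window=[20, 17, 6] -> max=20
step 11: append 6 -> window=[17, 6, 6] -> max=17
step 12: append 8 -> window=[6, 6, 8] -> max=8
step 13: append 4 -> window=[6, 8, 4] -> max=8
Window #11 max = 8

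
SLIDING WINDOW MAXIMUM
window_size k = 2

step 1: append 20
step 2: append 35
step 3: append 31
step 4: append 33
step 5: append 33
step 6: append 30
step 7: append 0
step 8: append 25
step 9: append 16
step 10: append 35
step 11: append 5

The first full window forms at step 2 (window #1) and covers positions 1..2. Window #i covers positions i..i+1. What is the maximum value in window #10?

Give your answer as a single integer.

Answer: 35

Derivation:
step 1: append 20 -> window=[20] (not full yet)
step 2: append 35 -> window=[20, 35] -> max=35
step 3: append 31 -> window=[35, 31] -> max=35
step 4: append 33 -> window=[31, 33] -> max=33
step 5: append 33 -> window=[33, 33] -> max=33
step 6: append 30 -> window=[33, 30] -> max=33
step 7: append 0 -> window=[30, 0] -> max=30
step 8: append 25 -> window=[0, 25] -> max=25
step 9: append 16 -> window=[25, 16] -> max=25
step 10: append 35 -> window=[16, 35] -> max=35
step 11: append 5 -> window=[35, 5] -> max=35
Window #10 max = 35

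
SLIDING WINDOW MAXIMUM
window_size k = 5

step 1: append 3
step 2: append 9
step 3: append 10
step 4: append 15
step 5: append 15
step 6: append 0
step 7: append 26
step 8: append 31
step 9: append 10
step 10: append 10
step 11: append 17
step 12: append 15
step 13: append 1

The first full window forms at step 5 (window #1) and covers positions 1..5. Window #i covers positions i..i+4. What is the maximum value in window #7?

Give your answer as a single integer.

Answer: 31

Derivation:
step 1: append 3 -> window=[3] (not full yet)
step 2: append 9 -> window=[3, 9] (not full yet)
step 3: append 10 -> window=[3, 9, 10] (not full yet)
step 4: append 15 -> window=[3, 9, 10, 15] (not full yet)
step 5: append 15 -> window=[3, 9, 10, 15, 15] -> max=15
step 6: append 0 -> window=[9, 10, 15, 15, 0] -> max=15
step 7: append 26 -> window=[10, 15, 15, 0, 26] -> max=26
step 8: append 31 -> window=[15, 15, 0, 26, 31] -> max=31
step 9: append 10 -> window=[15, 0, 26, 31, 10] -> max=31
step 10: append 10 -> window=[0, 26, 31, 10, 10] -> max=31
step 11: append 17 -> window=[26, 31, 10, 10, 17] -> max=31
Window #7 max = 31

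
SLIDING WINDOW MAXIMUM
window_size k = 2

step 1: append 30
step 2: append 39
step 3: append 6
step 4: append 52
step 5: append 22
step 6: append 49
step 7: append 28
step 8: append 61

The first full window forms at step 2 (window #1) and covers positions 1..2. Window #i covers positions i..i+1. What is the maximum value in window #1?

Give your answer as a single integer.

Answer: 39

Derivation:
step 1: append 30 -> window=[30] (not full yet)
step 2: append 39 -> window=[30, 39] -> max=39
Window #1 max = 39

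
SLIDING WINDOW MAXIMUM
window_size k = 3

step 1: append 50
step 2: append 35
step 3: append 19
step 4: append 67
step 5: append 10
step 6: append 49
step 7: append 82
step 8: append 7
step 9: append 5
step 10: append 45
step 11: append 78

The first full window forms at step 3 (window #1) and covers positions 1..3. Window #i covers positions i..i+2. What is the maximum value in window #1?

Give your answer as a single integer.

Answer: 50

Derivation:
step 1: append 50 -> window=[50] (not full yet)
step 2: append 35 -> window=[50, 35] (not full yet)
step 3: append 19 -> window=[50, 35, 19] -> max=50
Window #1 max = 50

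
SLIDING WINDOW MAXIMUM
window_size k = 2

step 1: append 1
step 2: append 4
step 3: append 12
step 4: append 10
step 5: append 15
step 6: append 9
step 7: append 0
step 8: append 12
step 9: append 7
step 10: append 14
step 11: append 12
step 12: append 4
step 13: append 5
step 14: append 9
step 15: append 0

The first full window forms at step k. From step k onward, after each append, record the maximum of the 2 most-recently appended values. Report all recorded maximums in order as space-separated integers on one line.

step 1: append 1 -> window=[1] (not full yet)
step 2: append 4 -> window=[1, 4] -> max=4
step 3: append 12 -> window=[4, 12] -> max=12
step 4: append 10 -> window=[12, 10] -> max=12
step 5: append 15 -> window=[10, 15] -> max=15
step 6: append 9 -> window=[15, 9] -> max=15
step 7: append 0 -> window=[9, 0] -> max=9
step 8: append 12 -> window=[0, 12] -> max=12
step 9: append 7 -> window=[12, 7] -> max=12
step 10: append 14 -> window=[7, 14] -> max=14
step 11: append 12 -> window=[14, 12] -> max=14
step 12: append 4 -> window=[12, 4] -> max=12
step 13: append 5 -> window=[4, 5] -> max=5
step 14: append 9 -> window=[5, 9] -> max=9
step 15: append 0 -> window=[9, 0] -> max=9

Answer: 4 12 12 15 15 9 12 12 14 14 12 5 9 9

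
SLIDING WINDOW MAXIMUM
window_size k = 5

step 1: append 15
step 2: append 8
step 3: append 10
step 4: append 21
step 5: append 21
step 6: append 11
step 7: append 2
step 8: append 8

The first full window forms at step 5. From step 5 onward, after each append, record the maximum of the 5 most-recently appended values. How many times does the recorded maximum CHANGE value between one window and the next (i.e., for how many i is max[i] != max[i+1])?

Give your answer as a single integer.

step 1: append 15 -> window=[15] (not full yet)
step 2: append 8 -> window=[15, 8] (not full yet)
step 3: append 10 -> window=[15, 8, 10] (not full yet)
step 4: append 21 -> window=[15, 8, 10, 21] (not full yet)
step 5: append 21 -> window=[15, 8, 10, 21, 21] -> max=21
step 6: append 11 -> window=[8, 10, 21, 21, 11] -> max=21
step 7: append 2 -> window=[10, 21, 21, 11, 2] -> max=21
step 8: append 8 -> window=[21, 21, 11, 2, 8] -> max=21
Recorded maximums: 21 21 21 21
Changes between consecutive maximums: 0

Answer: 0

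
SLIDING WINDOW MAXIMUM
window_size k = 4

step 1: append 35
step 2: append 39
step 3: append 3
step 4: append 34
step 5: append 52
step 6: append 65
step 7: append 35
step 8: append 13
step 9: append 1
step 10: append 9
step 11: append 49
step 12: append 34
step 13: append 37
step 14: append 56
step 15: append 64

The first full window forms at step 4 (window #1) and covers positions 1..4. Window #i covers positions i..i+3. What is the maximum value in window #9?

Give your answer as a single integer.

step 1: append 35 -> window=[35] (not full yet)
step 2: append 39 -> window=[35, 39] (not full yet)
step 3: append 3 -> window=[35, 39, 3] (not full yet)
step 4: append 34 -> window=[35, 39, 3, 34] -> max=39
step 5: append 52 -> window=[39, 3, 34, 52] -> max=52
step 6: append 65 -> window=[3, 34, 52, 65] -> max=65
step 7: append 35 -> window=[34, 52, 65, 35] -> max=65
step 8: append 13 -> window=[52, 65, 35, 13] -> max=65
step 9: append 1 -> window=[65, 35, 13, 1] -> max=65
step 10: append 9 -> window=[35, 13, 1, 9] -> max=35
step 11: append 49 -> window=[13, 1, 9, 49] -> max=49
step 12: append 34 -> window=[1, 9, 49, 34] -> max=49
Window #9 max = 49

Answer: 49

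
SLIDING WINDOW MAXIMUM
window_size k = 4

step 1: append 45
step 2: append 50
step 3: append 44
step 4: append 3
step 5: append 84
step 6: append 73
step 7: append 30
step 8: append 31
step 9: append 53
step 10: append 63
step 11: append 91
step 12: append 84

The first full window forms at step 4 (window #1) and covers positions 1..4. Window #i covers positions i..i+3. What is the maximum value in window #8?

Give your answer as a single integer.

Answer: 91

Derivation:
step 1: append 45 -> window=[45] (not full yet)
step 2: append 50 -> window=[45, 50] (not full yet)
step 3: append 44 -> window=[45, 50, 44] (not full yet)
step 4: append 3 -> window=[45, 50, 44, 3] -> max=50
step 5: append 84 -> window=[50, 44, 3, 84] -> max=84
step 6: append 73 -> window=[44, 3, 84, 73] -> max=84
step 7: append 30 -> window=[3, 84, 73, 30] -> max=84
step 8: append 31 -> window=[84, 73, 30, 31] -> max=84
step 9: append 53 -> window=[73, 30, 31, 53] -> max=73
step 10: append 63 -> window=[30, 31, 53, 63] -> max=63
step 11: append 91 -> window=[31, 53, 63, 91] -> max=91
Window #8 max = 91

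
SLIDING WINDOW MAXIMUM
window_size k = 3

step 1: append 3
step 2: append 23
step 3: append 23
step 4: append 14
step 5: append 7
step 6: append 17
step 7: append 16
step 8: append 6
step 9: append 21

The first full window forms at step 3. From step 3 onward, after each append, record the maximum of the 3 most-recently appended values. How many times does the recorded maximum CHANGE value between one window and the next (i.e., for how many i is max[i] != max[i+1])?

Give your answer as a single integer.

step 1: append 3 -> window=[3] (not full yet)
step 2: append 23 -> window=[3, 23] (not full yet)
step 3: append 23 -> window=[3, 23, 23] -> max=23
step 4: append 14 -> window=[23, 23, 14] -> max=23
step 5: append 7 -> window=[23, 14, 7] -> max=23
step 6: append 17 -> window=[14, 7, 17] -> max=17
step 7: append 16 -> window=[7, 17, 16] -> max=17
step 8: append 6 -> window=[17, 16, 6] -> max=17
step 9: append 21 -> window=[16, 6, 21] -> max=21
Recorded maximums: 23 23 23 17 17 17 21
Changes between consecutive maximums: 2

Answer: 2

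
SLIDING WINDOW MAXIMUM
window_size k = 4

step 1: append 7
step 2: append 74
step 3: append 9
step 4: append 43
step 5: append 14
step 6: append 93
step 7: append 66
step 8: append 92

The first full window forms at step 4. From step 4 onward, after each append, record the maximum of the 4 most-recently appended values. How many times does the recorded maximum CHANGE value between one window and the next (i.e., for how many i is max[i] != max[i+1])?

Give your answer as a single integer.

step 1: append 7 -> window=[7] (not full yet)
step 2: append 74 -> window=[7, 74] (not full yet)
step 3: append 9 -> window=[7, 74, 9] (not full yet)
step 4: append 43 -> window=[7, 74, 9, 43] -> max=74
step 5: append 14 -> window=[74, 9, 43, 14] -> max=74
step 6: append 93 -> window=[9, 43, 14, 93] -> max=93
step 7: append 66 -> window=[43, 14, 93, 66] -> max=93
step 8: append 92 -> window=[14, 93, 66, 92] -> max=93
Recorded maximums: 74 74 93 93 93
Changes between consecutive maximums: 1

Answer: 1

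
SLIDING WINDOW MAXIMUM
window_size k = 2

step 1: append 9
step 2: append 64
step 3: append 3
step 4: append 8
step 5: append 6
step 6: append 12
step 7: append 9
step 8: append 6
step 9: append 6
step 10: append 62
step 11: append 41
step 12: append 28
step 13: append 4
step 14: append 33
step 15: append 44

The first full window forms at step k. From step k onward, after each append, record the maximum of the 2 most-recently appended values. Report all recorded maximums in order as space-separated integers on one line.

step 1: append 9 -> window=[9] (not full yet)
step 2: append 64 -> window=[9, 64] -> max=64
step 3: append 3 -> window=[64, 3] -> max=64
step 4: append 8 -> window=[3, 8] -> max=8
step 5: append 6 -> window=[8, 6] -> max=8
step 6: append 12 -> window=[6, 12] -> max=12
step 7: append 9 -> window=[12, 9] -> max=12
step 8: append 6 -> window=[9, 6] -> max=9
step 9: append 6 -> window=[6, 6] -> max=6
step 10: append 62 -> window=[6, 62] -> max=62
step 11: append 41 -> window=[62, 41] -> max=62
step 12: append 28 -> window=[41, 28] -> max=41
step 13: append 4 -> window=[28, 4] -> max=28
step 14: append 33 -> window=[4, 33] -> max=33
step 15: append 44 -> window=[33, 44] -> max=44

Answer: 64 64 8 8 12 12 9 6 62 62 41 28 33 44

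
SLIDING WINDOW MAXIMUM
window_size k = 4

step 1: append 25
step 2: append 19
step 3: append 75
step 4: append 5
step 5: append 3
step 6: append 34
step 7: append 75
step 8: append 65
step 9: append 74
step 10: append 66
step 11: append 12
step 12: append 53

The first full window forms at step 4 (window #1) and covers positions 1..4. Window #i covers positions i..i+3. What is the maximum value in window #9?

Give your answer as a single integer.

step 1: append 25 -> window=[25] (not full yet)
step 2: append 19 -> window=[25, 19] (not full yet)
step 3: append 75 -> window=[25, 19, 75] (not full yet)
step 4: append 5 -> window=[25, 19, 75, 5] -> max=75
step 5: append 3 -> window=[19, 75, 5, 3] -> max=75
step 6: append 34 -> window=[75, 5, 3, 34] -> max=75
step 7: append 75 -> window=[5, 3, 34, 75] -> max=75
step 8: append 65 -> window=[3, 34, 75, 65] -> max=75
step 9: append 74 -> window=[34, 75, 65, 74] -> max=75
step 10: append 66 -> window=[75, 65, 74, 66] -> max=75
step 11: append 12 -> window=[65, 74, 66, 12] -> max=74
step 12: append 53 -> window=[74, 66, 12, 53] -> max=74
Window #9 max = 74

Answer: 74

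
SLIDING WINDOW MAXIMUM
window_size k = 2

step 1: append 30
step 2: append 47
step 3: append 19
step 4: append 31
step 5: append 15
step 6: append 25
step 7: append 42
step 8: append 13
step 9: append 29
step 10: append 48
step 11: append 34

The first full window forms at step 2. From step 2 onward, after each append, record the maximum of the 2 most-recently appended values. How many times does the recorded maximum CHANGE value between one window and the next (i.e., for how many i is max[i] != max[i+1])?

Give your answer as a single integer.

Answer: 5

Derivation:
step 1: append 30 -> window=[30] (not full yet)
step 2: append 47 -> window=[30, 47] -> max=47
step 3: append 19 -> window=[47, 19] -> max=47
step 4: append 31 -> window=[19, 31] -> max=31
step 5: append 15 -> window=[31, 15] -> max=31
step 6: append 25 -> window=[15, 25] -> max=25
step 7: append 42 -> window=[25, 42] -> max=42
step 8: append 13 -> window=[42, 13] -> max=42
step 9: append 29 -> window=[13, 29] -> max=29
step 10: append 48 -> window=[29, 48] -> max=48
step 11: append 34 -> window=[48, 34] -> max=48
Recorded maximums: 47 47 31 31 25 42 42 29 48 48
Changes between consecutive maximums: 5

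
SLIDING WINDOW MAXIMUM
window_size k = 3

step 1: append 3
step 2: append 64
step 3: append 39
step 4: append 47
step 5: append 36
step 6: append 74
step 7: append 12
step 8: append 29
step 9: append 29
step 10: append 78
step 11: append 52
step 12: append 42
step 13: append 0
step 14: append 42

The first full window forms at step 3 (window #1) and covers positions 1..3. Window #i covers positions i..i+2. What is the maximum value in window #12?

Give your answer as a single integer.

step 1: append 3 -> window=[3] (not full yet)
step 2: append 64 -> window=[3, 64] (not full yet)
step 3: append 39 -> window=[3, 64, 39] -> max=64
step 4: append 47 -> window=[64, 39, 47] -> max=64
step 5: append 36 -> window=[39, 47, 36] -> max=47
step 6: append 74 -> window=[47, 36, 74] -> max=74
step 7: append 12 -> window=[36, 74, 12] -> max=74
step 8: append 29 -> window=[74, 12, 29] -> max=74
step 9: append 29 -> window=[12, 29, 29] -> max=29
step 10: append 78 -> window=[29, 29, 78] -> max=78
step 11: append 52 -> window=[29, 78, 52] -> max=78
step 12: append 42 -> window=[78, 52, 42] -> max=78
step 13: append 0 -> window=[52, 42, 0] -> max=52
step 14: append 42 -> window=[42, 0, 42] -> max=42
Window #12 max = 42

Answer: 42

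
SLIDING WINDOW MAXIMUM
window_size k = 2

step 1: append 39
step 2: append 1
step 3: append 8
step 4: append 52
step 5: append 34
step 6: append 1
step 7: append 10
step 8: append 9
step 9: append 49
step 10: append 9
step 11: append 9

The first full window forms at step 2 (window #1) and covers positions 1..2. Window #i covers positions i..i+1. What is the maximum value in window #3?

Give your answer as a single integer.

step 1: append 39 -> window=[39] (not full yet)
step 2: append 1 -> window=[39, 1] -> max=39
step 3: append 8 -> window=[1, 8] -> max=8
step 4: append 52 -> window=[8, 52] -> max=52
Window #3 max = 52

Answer: 52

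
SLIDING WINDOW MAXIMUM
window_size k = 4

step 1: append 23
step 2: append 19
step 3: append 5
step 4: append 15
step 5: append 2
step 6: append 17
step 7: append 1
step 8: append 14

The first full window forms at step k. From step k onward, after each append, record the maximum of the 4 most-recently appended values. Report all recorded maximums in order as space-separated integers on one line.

step 1: append 23 -> window=[23] (not full yet)
step 2: append 19 -> window=[23, 19] (not full yet)
step 3: append 5 -> window=[23, 19, 5] (not full yet)
step 4: append 15 -> window=[23, 19, 5, 15] -> max=23
step 5: append 2 -> window=[19, 5, 15, 2] -> max=19
step 6: append 17 -> window=[5, 15, 2, 17] -> max=17
step 7: append 1 -> window=[15, 2, 17, 1] -> max=17
step 8: append 14 -> window=[2, 17, 1, 14] -> max=17

Answer: 23 19 17 17 17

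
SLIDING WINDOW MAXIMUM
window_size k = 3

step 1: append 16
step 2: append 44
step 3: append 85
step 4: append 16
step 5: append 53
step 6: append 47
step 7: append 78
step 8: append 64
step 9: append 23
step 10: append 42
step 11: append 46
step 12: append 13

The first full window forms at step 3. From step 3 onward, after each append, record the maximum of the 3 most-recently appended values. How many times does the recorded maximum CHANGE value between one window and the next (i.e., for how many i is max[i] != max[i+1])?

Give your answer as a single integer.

step 1: append 16 -> window=[16] (not full yet)
step 2: append 44 -> window=[16, 44] (not full yet)
step 3: append 85 -> window=[16, 44, 85] -> max=85
step 4: append 16 -> window=[44, 85, 16] -> max=85
step 5: append 53 -> window=[85, 16, 53] -> max=85
step 6: append 47 -> window=[16, 53, 47] -> max=53
step 7: append 78 -> window=[53, 47, 78] -> max=78
step 8: append 64 -> window=[47, 78, 64] -> max=78
step 9: append 23 -> window=[78, 64, 23] -> max=78
step 10: append 42 -> window=[64, 23, 42] -> max=64
step 11: append 46 -> window=[23, 42, 46] -> max=46
step 12: append 13 -> window=[42, 46, 13] -> max=46
Recorded maximums: 85 85 85 53 78 78 78 64 46 46
Changes between consecutive maximums: 4

Answer: 4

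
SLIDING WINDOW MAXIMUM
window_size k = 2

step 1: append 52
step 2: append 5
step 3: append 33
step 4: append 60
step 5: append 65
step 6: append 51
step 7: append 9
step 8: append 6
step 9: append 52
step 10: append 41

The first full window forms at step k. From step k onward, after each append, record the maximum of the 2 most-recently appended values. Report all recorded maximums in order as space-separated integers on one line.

Answer: 52 33 60 65 65 51 9 52 52

Derivation:
step 1: append 52 -> window=[52] (not full yet)
step 2: append 5 -> window=[52, 5] -> max=52
step 3: append 33 -> window=[5, 33] -> max=33
step 4: append 60 -> window=[33, 60] -> max=60
step 5: append 65 -> window=[60, 65] -> max=65
step 6: append 51 -> window=[65, 51] -> max=65
step 7: append 9 -> window=[51, 9] -> max=51
step 8: append 6 -> window=[9, 6] -> max=9
step 9: append 52 -> window=[6, 52] -> max=52
step 10: append 41 -> window=[52, 41] -> max=52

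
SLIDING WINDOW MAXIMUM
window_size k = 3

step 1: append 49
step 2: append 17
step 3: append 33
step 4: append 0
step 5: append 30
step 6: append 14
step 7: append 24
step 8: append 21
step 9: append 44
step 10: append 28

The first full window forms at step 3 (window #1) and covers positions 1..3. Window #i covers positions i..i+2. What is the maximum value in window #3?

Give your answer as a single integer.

step 1: append 49 -> window=[49] (not full yet)
step 2: append 17 -> window=[49, 17] (not full yet)
step 3: append 33 -> window=[49, 17, 33] -> max=49
step 4: append 0 -> window=[17, 33, 0] -> max=33
step 5: append 30 -> window=[33, 0, 30] -> max=33
Window #3 max = 33

Answer: 33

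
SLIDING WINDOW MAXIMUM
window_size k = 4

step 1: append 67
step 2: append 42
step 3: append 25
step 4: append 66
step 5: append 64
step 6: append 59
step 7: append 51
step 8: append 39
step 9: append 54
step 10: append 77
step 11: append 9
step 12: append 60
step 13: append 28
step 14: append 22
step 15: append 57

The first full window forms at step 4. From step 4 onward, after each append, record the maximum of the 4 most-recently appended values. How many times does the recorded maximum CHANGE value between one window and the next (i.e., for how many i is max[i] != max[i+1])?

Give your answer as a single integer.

Answer: 5

Derivation:
step 1: append 67 -> window=[67] (not full yet)
step 2: append 42 -> window=[67, 42] (not full yet)
step 3: append 25 -> window=[67, 42, 25] (not full yet)
step 4: append 66 -> window=[67, 42, 25, 66] -> max=67
step 5: append 64 -> window=[42, 25, 66, 64] -> max=66
step 6: append 59 -> window=[25, 66, 64, 59] -> max=66
step 7: append 51 -> window=[66, 64, 59, 51] -> max=66
step 8: append 39 -> window=[64, 59, 51, 39] -> max=64
step 9: append 54 -> window=[59, 51, 39, 54] -> max=59
step 10: append 77 -> window=[51, 39, 54, 77] -> max=77
step 11: append 9 -> window=[39, 54, 77, 9] -> max=77
step 12: append 60 -> window=[54, 77, 9, 60] -> max=77
step 13: append 28 -> window=[77, 9, 60, 28] -> max=77
step 14: append 22 -> window=[9, 60, 28, 22] -> max=60
step 15: append 57 -> window=[60, 28, 22, 57] -> max=60
Recorded maximums: 67 66 66 66 64 59 77 77 77 77 60 60
Changes between consecutive maximums: 5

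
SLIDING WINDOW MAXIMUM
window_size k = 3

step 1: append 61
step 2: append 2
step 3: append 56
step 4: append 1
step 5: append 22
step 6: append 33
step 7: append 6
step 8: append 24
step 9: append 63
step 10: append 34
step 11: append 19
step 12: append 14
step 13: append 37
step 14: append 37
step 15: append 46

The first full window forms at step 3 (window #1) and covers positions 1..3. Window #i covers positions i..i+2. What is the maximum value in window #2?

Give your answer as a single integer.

step 1: append 61 -> window=[61] (not full yet)
step 2: append 2 -> window=[61, 2] (not full yet)
step 3: append 56 -> window=[61, 2, 56] -> max=61
step 4: append 1 -> window=[2, 56, 1] -> max=56
Window #2 max = 56

Answer: 56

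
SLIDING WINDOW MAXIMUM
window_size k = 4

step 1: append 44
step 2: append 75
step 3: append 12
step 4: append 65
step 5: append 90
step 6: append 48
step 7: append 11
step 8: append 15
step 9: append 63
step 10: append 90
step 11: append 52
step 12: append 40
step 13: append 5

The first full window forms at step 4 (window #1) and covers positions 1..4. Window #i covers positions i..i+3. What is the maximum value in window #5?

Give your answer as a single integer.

step 1: append 44 -> window=[44] (not full yet)
step 2: append 75 -> window=[44, 75] (not full yet)
step 3: append 12 -> window=[44, 75, 12] (not full yet)
step 4: append 65 -> window=[44, 75, 12, 65] -> max=75
step 5: append 90 -> window=[75, 12, 65, 90] -> max=90
step 6: append 48 -> window=[12, 65, 90, 48] -> max=90
step 7: append 11 -> window=[65, 90, 48, 11] -> max=90
step 8: append 15 -> window=[90, 48, 11, 15] -> max=90
Window #5 max = 90

Answer: 90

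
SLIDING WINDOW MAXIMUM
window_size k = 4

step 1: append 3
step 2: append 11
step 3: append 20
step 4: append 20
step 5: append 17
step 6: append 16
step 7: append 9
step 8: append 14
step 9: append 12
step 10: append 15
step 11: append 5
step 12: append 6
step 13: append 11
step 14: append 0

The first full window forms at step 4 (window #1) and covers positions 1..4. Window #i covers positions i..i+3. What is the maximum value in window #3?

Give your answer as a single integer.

Answer: 20

Derivation:
step 1: append 3 -> window=[3] (not full yet)
step 2: append 11 -> window=[3, 11] (not full yet)
step 3: append 20 -> window=[3, 11, 20] (not full yet)
step 4: append 20 -> window=[3, 11, 20, 20] -> max=20
step 5: append 17 -> window=[11, 20, 20, 17] -> max=20
step 6: append 16 -> window=[20, 20, 17, 16] -> max=20
Window #3 max = 20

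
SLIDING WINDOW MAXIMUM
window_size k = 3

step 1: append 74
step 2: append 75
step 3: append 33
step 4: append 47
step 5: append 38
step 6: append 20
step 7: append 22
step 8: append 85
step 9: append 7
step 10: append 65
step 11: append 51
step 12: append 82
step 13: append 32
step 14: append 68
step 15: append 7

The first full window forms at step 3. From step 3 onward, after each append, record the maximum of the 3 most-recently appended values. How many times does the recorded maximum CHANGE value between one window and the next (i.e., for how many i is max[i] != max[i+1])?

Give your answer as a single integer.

step 1: append 74 -> window=[74] (not full yet)
step 2: append 75 -> window=[74, 75] (not full yet)
step 3: append 33 -> window=[74, 75, 33] -> max=75
step 4: append 47 -> window=[75, 33, 47] -> max=75
step 5: append 38 -> window=[33, 47, 38] -> max=47
step 6: append 20 -> window=[47, 38, 20] -> max=47
step 7: append 22 -> window=[38, 20, 22] -> max=38
step 8: append 85 -> window=[20, 22, 85] -> max=85
step 9: append 7 -> window=[22, 85, 7] -> max=85
step 10: append 65 -> window=[85, 7, 65] -> max=85
step 11: append 51 -> window=[7, 65, 51] -> max=65
step 12: append 82 -> window=[65, 51, 82] -> max=82
step 13: append 32 -> window=[51, 82, 32] -> max=82
step 14: append 68 -> window=[82, 32, 68] -> max=82
step 15: append 7 -> window=[32, 68, 7] -> max=68
Recorded maximums: 75 75 47 47 38 85 85 85 65 82 82 82 68
Changes between consecutive maximums: 6

Answer: 6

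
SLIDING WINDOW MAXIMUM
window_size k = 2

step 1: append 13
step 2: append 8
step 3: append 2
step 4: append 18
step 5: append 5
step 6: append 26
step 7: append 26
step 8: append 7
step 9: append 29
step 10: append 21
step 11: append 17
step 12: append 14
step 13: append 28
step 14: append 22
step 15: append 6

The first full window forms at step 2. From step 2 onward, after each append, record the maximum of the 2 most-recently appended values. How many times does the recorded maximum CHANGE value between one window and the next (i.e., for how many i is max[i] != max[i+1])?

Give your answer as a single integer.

Answer: 8

Derivation:
step 1: append 13 -> window=[13] (not full yet)
step 2: append 8 -> window=[13, 8] -> max=13
step 3: append 2 -> window=[8, 2] -> max=8
step 4: append 18 -> window=[2, 18] -> max=18
step 5: append 5 -> window=[18, 5] -> max=18
step 6: append 26 -> window=[5, 26] -> max=26
step 7: append 26 -> window=[26, 26] -> max=26
step 8: append 7 -> window=[26, 7] -> max=26
step 9: append 29 -> window=[7, 29] -> max=29
step 10: append 21 -> window=[29, 21] -> max=29
step 11: append 17 -> window=[21, 17] -> max=21
step 12: append 14 -> window=[17, 14] -> max=17
step 13: append 28 -> window=[14, 28] -> max=28
step 14: append 22 -> window=[28, 22] -> max=28
step 15: append 6 -> window=[22, 6] -> max=22
Recorded maximums: 13 8 18 18 26 26 26 29 29 21 17 28 28 22
Changes between consecutive maximums: 8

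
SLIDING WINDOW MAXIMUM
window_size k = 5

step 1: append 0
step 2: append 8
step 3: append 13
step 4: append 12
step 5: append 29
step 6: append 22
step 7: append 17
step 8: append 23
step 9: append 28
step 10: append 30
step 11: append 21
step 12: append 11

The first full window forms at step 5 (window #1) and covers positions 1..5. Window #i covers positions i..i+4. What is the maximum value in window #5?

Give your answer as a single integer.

Answer: 29

Derivation:
step 1: append 0 -> window=[0] (not full yet)
step 2: append 8 -> window=[0, 8] (not full yet)
step 3: append 13 -> window=[0, 8, 13] (not full yet)
step 4: append 12 -> window=[0, 8, 13, 12] (not full yet)
step 5: append 29 -> window=[0, 8, 13, 12, 29] -> max=29
step 6: append 22 -> window=[8, 13, 12, 29, 22] -> max=29
step 7: append 17 -> window=[13, 12, 29, 22, 17] -> max=29
step 8: append 23 -> window=[12, 29, 22, 17, 23] -> max=29
step 9: append 28 -> window=[29, 22, 17, 23, 28] -> max=29
Window #5 max = 29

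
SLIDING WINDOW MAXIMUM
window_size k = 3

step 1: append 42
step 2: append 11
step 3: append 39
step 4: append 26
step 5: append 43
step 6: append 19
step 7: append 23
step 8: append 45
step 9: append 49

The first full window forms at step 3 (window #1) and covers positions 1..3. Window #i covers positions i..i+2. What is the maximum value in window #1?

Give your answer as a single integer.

step 1: append 42 -> window=[42] (not full yet)
step 2: append 11 -> window=[42, 11] (not full yet)
step 3: append 39 -> window=[42, 11, 39] -> max=42
Window #1 max = 42

Answer: 42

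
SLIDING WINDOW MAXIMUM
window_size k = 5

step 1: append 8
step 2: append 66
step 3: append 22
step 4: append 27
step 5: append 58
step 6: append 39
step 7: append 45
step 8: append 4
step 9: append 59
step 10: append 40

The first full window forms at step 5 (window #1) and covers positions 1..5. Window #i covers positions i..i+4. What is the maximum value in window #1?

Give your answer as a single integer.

step 1: append 8 -> window=[8] (not full yet)
step 2: append 66 -> window=[8, 66] (not full yet)
step 3: append 22 -> window=[8, 66, 22] (not full yet)
step 4: append 27 -> window=[8, 66, 22, 27] (not full yet)
step 5: append 58 -> window=[8, 66, 22, 27, 58] -> max=66
Window #1 max = 66

Answer: 66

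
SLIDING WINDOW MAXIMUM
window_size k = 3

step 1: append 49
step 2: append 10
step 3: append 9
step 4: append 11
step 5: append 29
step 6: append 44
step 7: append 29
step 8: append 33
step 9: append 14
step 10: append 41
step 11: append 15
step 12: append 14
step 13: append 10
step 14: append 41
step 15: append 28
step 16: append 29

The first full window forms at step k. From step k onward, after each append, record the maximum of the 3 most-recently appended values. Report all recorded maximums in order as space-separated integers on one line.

Answer: 49 11 29 44 44 44 33 41 41 41 15 41 41 41

Derivation:
step 1: append 49 -> window=[49] (not full yet)
step 2: append 10 -> window=[49, 10] (not full yet)
step 3: append 9 -> window=[49, 10, 9] -> max=49
step 4: append 11 -> window=[10, 9, 11] -> max=11
step 5: append 29 -> window=[9, 11, 29] -> max=29
step 6: append 44 -> window=[11, 29, 44] -> max=44
step 7: append 29 -> window=[29, 44, 29] -> max=44
step 8: append 33 -> window=[44, 29, 33] -> max=44
step 9: append 14 -> window=[29, 33, 14] -> max=33
step 10: append 41 -> window=[33, 14, 41] -> max=41
step 11: append 15 -> window=[14, 41, 15] -> max=41
step 12: append 14 -> window=[41, 15, 14] -> max=41
step 13: append 10 -> window=[15, 14, 10] -> max=15
step 14: append 41 -> window=[14, 10, 41] -> max=41
step 15: append 28 -> window=[10, 41, 28] -> max=41
step 16: append 29 -> window=[41, 28, 29] -> max=41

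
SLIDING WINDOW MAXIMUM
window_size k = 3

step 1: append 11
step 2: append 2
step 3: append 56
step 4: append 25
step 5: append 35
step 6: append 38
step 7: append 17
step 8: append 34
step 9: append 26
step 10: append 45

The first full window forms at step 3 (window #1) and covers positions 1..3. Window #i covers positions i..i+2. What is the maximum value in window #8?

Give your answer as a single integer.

Answer: 45

Derivation:
step 1: append 11 -> window=[11] (not full yet)
step 2: append 2 -> window=[11, 2] (not full yet)
step 3: append 56 -> window=[11, 2, 56] -> max=56
step 4: append 25 -> window=[2, 56, 25] -> max=56
step 5: append 35 -> window=[56, 25, 35] -> max=56
step 6: append 38 -> window=[25, 35, 38] -> max=38
step 7: append 17 -> window=[35, 38, 17] -> max=38
step 8: append 34 -> window=[38, 17, 34] -> max=38
step 9: append 26 -> window=[17, 34, 26] -> max=34
step 10: append 45 -> window=[34, 26, 45] -> max=45
Window #8 max = 45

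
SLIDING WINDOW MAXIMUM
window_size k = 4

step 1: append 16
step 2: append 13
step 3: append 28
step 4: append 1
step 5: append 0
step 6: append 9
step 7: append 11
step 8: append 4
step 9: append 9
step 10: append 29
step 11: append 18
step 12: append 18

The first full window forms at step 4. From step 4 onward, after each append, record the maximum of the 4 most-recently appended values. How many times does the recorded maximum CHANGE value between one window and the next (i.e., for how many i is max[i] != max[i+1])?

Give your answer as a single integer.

Answer: 2

Derivation:
step 1: append 16 -> window=[16] (not full yet)
step 2: append 13 -> window=[16, 13] (not full yet)
step 3: append 28 -> window=[16, 13, 28] (not full yet)
step 4: append 1 -> window=[16, 13, 28, 1] -> max=28
step 5: append 0 -> window=[13, 28, 1, 0] -> max=28
step 6: append 9 -> window=[28, 1, 0, 9] -> max=28
step 7: append 11 -> window=[1, 0, 9, 11] -> max=11
step 8: append 4 -> window=[0, 9, 11, 4] -> max=11
step 9: append 9 -> window=[9, 11, 4, 9] -> max=11
step 10: append 29 -> window=[11, 4, 9, 29] -> max=29
step 11: append 18 -> window=[4, 9, 29, 18] -> max=29
step 12: append 18 -> window=[9, 29, 18, 18] -> max=29
Recorded maximums: 28 28 28 11 11 11 29 29 29
Changes between consecutive maximums: 2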